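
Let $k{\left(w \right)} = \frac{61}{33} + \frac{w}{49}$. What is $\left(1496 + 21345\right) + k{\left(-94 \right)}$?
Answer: $\frac{36933784}{1617} \approx 22841.0$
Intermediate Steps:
$k{\left(w \right)} = \frac{61}{33} + \frac{w}{49}$ ($k{\left(w \right)} = 61 \cdot \frac{1}{33} + w \frac{1}{49} = \frac{61}{33} + \frac{w}{49}$)
$\left(1496 + 21345\right) + k{\left(-94 \right)} = \left(1496 + 21345\right) + \left(\frac{61}{33} + \frac{1}{49} \left(-94\right)\right) = 22841 + \left(\frac{61}{33} - \frac{94}{49}\right) = 22841 - \frac{113}{1617} = \frac{36933784}{1617}$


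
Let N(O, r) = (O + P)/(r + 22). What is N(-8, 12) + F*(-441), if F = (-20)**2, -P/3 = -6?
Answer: -2998795/17 ≈ -1.7640e+5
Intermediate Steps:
P = 18 (P = -3*(-6) = 18)
N(O, r) = (18 + O)/(22 + r) (N(O, r) = (O + 18)/(r + 22) = (18 + O)/(22 + r))
F = 400
N(-8, 12) + F*(-441) = (18 - 8)/(22 + 12) + 400*(-441) = 10/34 - 176400 = (1/34)*10 - 176400 = 5/17 - 176400 = -2998795/17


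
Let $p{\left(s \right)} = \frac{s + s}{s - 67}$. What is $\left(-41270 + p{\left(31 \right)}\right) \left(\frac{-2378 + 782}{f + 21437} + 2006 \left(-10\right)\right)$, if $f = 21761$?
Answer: $\frac{160938694584779}{194391} \approx 8.2791 \cdot 10^{8}$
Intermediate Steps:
$p{\left(s \right)} = \frac{2 s}{-67 + s}$
$\left(-41270 + p{\left(31 \right)}\right) \left(\frac{-2378 + 782}{f + 21437} + 2006 \left(-10\right)\right) = \left(-41270 + 2 \cdot 31 \frac{1}{-67 + 31}\right) \left(\frac{-2378 + 782}{21761 + 21437} + 2006 \left(-10\right)\right) = \left(-41270 + 2 \cdot 31 \frac{1}{-36}\right) \left(- \frac{1596}{43198} - 20060\right) = \left(-41270 + 2 \cdot 31 \left(- \frac{1}{36}\right)\right) \left(\left(-1596\right) \frac{1}{43198} - 20060\right) = \left(-41270 - \frac{31}{18}\right) \left(- \frac{798}{21599} - 20060\right) = \left(- \frac{742891}{18}\right) \left(- \frac{433276738}{21599}\right) = \frac{160938694584779}{194391}$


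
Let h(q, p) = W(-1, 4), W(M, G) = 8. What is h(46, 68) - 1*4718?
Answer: -4710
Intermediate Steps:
h(q, p) = 8
h(46, 68) - 1*4718 = 8 - 1*4718 = 8 - 4718 = -4710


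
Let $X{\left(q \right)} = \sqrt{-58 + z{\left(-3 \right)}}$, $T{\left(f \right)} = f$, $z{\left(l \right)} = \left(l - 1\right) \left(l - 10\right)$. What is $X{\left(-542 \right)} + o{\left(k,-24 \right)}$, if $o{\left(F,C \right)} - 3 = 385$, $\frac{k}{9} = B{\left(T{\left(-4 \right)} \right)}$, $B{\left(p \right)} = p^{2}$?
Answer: $388 + i \sqrt{6} \approx 388.0 + 2.4495 i$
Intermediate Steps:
$z{\left(l \right)} = \left(-1 + l\right) \left(-10 + l\right)$
$k = 144$ ($k = 9 \left(-4\right)^{2} = 9 \cdot 16 = 144$)
$o{\left(F,C \right)} = 388$ ($o{\left(F,C \right)} = 3 + 385 = 388$)
$X{\left(q \right)} = i \sqrt{6}$ ($X{\left(q \right)} = \sqrt{-58 + \left(10 + \left(-3\right)^{2} - -33\right)} = \sqrt{-58 + \left(10 + 9 + 33\right)} = \sqrt{-58 + 52} = \sqrt{-6} = i \sqrt{6}$)
$X{\left(-542 \right)} + o{\left(k,-24 \right)} = i \sqrt{6} + 388 = 388 + i \sqrt{6}$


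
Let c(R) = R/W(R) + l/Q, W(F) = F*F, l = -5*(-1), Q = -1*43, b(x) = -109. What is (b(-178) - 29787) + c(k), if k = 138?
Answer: -177403511/5934 ≈ -29896.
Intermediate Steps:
Q = -43
l = 5
W(F) = F²
c(R) = -5/43 + 1/R (c(R) = R/(R²) + 5/(-43) = R/R² + 5*(-1/43) = 1/R - 5/43 = -5/43 + 1/R)
(b(-178) - 29787) + c(k) = (-109 - 29787) + (-5/43 + 1/138) = -29896 + (-5/43 + 1/138) = -29896 - 647/5934 = -177403511/5934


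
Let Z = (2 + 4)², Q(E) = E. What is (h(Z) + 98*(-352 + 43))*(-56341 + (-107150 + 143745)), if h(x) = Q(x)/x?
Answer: 597928626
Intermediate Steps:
Z = 36 (Z = 6² = 36)
h(x) = 1 (h(x) = x/x = 1)
(h(Z) + 98*(-352 + 43))*(-56341 + (-107150 + 143745)) = (1 + 98*(-352 + 43))*(-56341 + (-107150 + 143745)) = (1 + 98*(-309))*(-56341 + 36595) = (1 - 30282)*(-19746) = -30281*(-19746) = 597928626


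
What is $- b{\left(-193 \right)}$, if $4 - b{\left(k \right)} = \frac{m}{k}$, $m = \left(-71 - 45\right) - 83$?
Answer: $- \frac{573}{193} \approx -2.9689$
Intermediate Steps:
$m = -199$ ($m = -116 - 83 = -199$)
$b{\left(k \right)} = 4 + \frac{199}{k}$ ($b{\left(k \right)} = 4 - - \frac{199}{k} = 4 + \frac{199}{k}$)
$- b{\left(-193 \right)} = - (4 + \frac{199}{-193}) = - (4 + 199 \left(- \frac{1}{193}\right)) = - (4 - \frac{199}{193}) = \left(-1\right) \frac{573}{193} = - \frac{573}{193}$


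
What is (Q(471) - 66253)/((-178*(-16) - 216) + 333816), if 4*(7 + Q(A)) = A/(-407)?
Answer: -107871751/547737344 ≈ -0.19694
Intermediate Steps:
Q(A) = -7 - A/1628 (Q(A) = -7 + (A/(-407))/4 = -7 + (A*(-1/407))/4 = -7 + (-A/407)/4 = -7 - A/1628)
(Q(471) - 66253)/((-178*(-16) - 216) + 333816) = ((-7 - 1/1628*471) - 66253)/((-178*(-16) - 216) + 333816) = ((-7 - 471/1628) - 66253)/((2848 - 216) + 333816) = (-11867/1628 - 66253)/(2632 + 333816) = -107871751/1628/336448 = -107871751/1628*1/336448 = -107871751/547737344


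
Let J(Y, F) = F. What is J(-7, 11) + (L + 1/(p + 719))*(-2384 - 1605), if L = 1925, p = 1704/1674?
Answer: -1542559663321/200885 ≈ -7.6788e+6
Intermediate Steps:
p = 284/279 (p = 1704*(1/1674) = 284/279 ≈ 1.0179)
J(-7, 11) + (L + 1/(p + 719))*(-2384 - 1605) = 11 + (1925 + 1/(284/279 + 719))*(-2384 - 1605) = 11 + (1925 + 1/(200885/279))*(-3989) = 11 + (1925 + 279/200885)*(-3989) = 11 + (386703904/200885)*(-3989) = 11 - 1542561873056/200885 = -1542559663321/200885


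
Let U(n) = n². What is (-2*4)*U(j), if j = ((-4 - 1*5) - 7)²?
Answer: -524288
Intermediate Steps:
j = 256 (j = ((-4 - 5) - 7)² = (-9 - 7)² = (-16)² = 256)
(-2*4)*U(j) = -2*4*256² = -8*65536 = -524288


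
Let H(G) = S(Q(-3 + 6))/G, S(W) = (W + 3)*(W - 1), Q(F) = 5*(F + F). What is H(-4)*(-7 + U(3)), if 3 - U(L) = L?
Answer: 6699/4 ≈ 1674.8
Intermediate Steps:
Q(F) = 10*F (Q(F) = 5*(2*F) = 10*F)
U(L) = 3 - L
S(W) = (-1 + W)*(3 + W) (S(W) = (3 + W)*(-1 + W) = (-1 + W)*(3 + W))
H(G) = 957/G (H(G) = (-3 + (10*(-3 + 6))**2 + 2*(10*(-3 + 6)))/G = (-3 + (10*3)**2 + 2*(10*3))/G = (-3 + 30**2 + 2*30)/G = (-3 + 900 + 60)/G = 957/G)
H(-4)*(-7 + U(3)) = (957/(-4))*(-7 + (3 - 1*3)) = (957*(-1/4))*(-7 + (3 - 3)) = -957*(-7 + 0)/4 = -957/4*(-7) = 6699/4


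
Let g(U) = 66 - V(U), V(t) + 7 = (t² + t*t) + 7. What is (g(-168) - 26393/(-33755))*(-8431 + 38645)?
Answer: -57501714185638/33755 ≈ -1.7035e+9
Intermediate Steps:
V(t) = 2*t² (V(t) = -7 + ((t² + t*t) + 7) = -7 + ((t² + t²) + 7) = -7 + (2*t² + 7) = -7 + (7 + 2*t²) = 2*t²)
g(U) = 66 - 2*U²
(g(-168) - 26393/(-33755))*(-8431 + 38645) = ((66 - 2*(-168)²) - 26393/(-33755))*(-8431 + 38645) = ((66 - 2*28224) - 26393*(-1/33755))*30214 = ((66 - 56448) + 26393/33755)*30214 = (-56382 + 26393/33755)*30214 = -1903148017/33755*30214 = -57501714185638/33755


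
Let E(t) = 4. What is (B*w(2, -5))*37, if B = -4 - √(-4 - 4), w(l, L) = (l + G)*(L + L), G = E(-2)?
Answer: 8880 + 4440*I*√2 ≈ 8880.0 + 6279.1*I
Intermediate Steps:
G = 4
w(l, L) = 2*L*(4 + l) (w(l, L) = (l + 4)*(L + L) = (4 + l)*(2*L) = 2*L*(4 + l))
B = -4 - 2*I*√2 (B = -4 - √(-8) = -4 - 2*I*√2 ≈ -4.0 - 2.8284*I)
(B*w(2, -5))*37 = ((-4 - 2*I*√2)*(2*(-5)*(4 + 2)))*37 = ((-4 - 2*I*√2)*(2*(-5)*6))*37 = ((-4 - 2*I*√2)*(-60))*37 = (240 + 120*I*√2)*37 = 8880 + 4440*I*√2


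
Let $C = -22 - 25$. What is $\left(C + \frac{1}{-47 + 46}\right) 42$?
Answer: $-2016$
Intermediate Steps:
$C = -47$
$\left(C + \frac{1}{-47 + 46}\right) 42 = \left(-47 + \frac{1}{-47 + 46}\right) 42 = \left(-47 + \frac{1}{-1}\right) 42 = \left(-47 - 1\right) 42 = \left(-48\right) 42 = -2016$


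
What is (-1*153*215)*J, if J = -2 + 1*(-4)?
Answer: 197370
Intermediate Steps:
J = -6 (J = -2 - 4 = -6)
(-1*153*215)*J = (-1*153*215)*(-6) = -153*215*(-6) = -32895*(-6) = 197370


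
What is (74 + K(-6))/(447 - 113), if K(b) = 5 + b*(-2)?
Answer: 91/334 ≈ 0.27246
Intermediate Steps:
K(b) = 5 - 2*b
(74 + K(-6))/(447 - 113) = (74 + (5 - 2*(-6)))/(447 - 113) = (74 + (5 + 12))/334 = (74 + 17)*(1/334) = 91*(1/334) = 91/334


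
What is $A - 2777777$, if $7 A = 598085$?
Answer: $- \frac{18846354}{7} \approx -2.6923 \cdot 10^{6}$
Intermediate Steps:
$A = \frac{598085}{7}$ ($A = \frac{1}{7} \cdot 598085 = \frac{598085}{7} \approx 85441.0$)
$A - 2777777 = \frac{598085}{7} - 2777777 = - \frac{18846354}{7}$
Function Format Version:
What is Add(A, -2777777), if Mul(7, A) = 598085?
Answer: Rational(-18846354, 7) ≈ -2.6923e+6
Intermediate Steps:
A = Rational(598085, 7) (A = Mul(Rational(1, 7), 598085) = Rational(598085, 7) ≈ 85441.)
Add(A, -2777777) = Add(Rational(598085, 7), -2777777) = Rational(-18846354, 7)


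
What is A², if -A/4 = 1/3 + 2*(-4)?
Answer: 8464/9 ≈ 940.44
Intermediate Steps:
A = 92/3 (A = -4*(1/3 + 2*(-4)) = -4*(⅓ - 8) = -4*(-23/3) = 92/3 ≈ 30.667)
A² = (92/3)² = 8464/9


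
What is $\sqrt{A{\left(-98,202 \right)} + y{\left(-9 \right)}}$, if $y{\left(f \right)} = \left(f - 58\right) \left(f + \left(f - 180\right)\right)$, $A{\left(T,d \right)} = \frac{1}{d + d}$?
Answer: $\frac{\sqrt{541305965}}{202} \approx 115.18$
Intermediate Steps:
$A{\left(T,d \right)} = \frac{1}{2 d}$
$y{\left(f \right)} = \left(-180 + 2 f\right) \left(-58 + f\right)$ ($y{\left(f \right)} = \left(-58 + f\right) \left(f + \left(-180 + f\right)\right) = \left(-58 + f\right) \left(-180 + 2 f\right) = \left(-180 + 2 f\right) \left(-58 + f\right)$)
$\sqrt{A{\left(-98,202 \right)} + y{\left(-9 \right)}} = \sqrt{\frac{1}{2 \cdot 202} + \left(10440 - -2664 + 2 \left(-9\right)^{2}\right)} = \sqrt{\frac{1}{2} \cdot \frac{1}{202} + \left(10440 + 2664 + 2 \cdot 81\right)} = \sqrt{\frac{1}{404} + \left(10440 + 2664 + 162\right)} = \sqrt{\frac{1}{404} + 13266} = \sqrt{\frac{5359465}{404}} = \frac{\sqrt{541305965}}{202}$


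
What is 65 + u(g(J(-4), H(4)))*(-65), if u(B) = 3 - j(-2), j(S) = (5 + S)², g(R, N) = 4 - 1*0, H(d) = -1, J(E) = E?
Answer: 455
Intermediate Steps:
g(R, N) = 4 (g(R, N) = 4 + 0 = 4)
u(B) = -6 (u(B) = 3 - (5 - 2)² = 3 - 1*3² = 3 - 1*9 = 3 - 9 = -6)
65 + u(g(J(-4), H(4)))*(-65) = 65 - 6*(-65) = 65 + 390 = 455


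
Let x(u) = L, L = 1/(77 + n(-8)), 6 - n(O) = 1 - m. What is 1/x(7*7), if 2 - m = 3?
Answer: 81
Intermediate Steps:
m = -1 (m = 2 - 1*3 = 2 - 3 = -1)
n(O) = 4 (n(O) = 6 - (1 - 1*(-1)) = 6 - (1 + 1) = 6 - 1*2 = 6 - 2 = 4)
L = 1/81 (L = 1/(77 + 4) = 1/81 ≈ 0.012346)
x(u) = 1/81
1/x(7*7) = 1/(1/81) = 81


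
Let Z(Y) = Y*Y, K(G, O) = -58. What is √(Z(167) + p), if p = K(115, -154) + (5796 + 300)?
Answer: √33927 ≈ 184.19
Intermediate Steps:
p = 6038 (p = -58 + (5796 + 300) = -58 + 6096 = 6038)
Z(Y) = Y²
√(Z(167) + p) = √(167² + 6038) = √(27889 + 6038) = √33927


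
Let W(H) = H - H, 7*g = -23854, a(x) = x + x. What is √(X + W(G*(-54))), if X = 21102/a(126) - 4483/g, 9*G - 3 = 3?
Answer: √5335731061710/250467 ≈ 9.2225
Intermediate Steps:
a(x) = 2*x
G = ⅔ (G = ⅓ + (⅑)*3 = ⅓ + ⅓ = ⅔ ≈ 0.66667)
g = -23854/7 (g = (⅐)*(-23854) = -23854/7 ≈ -3407.7)
W(H) = 0
X = 21303130/250467 (X = 21102/((2*126)) - 4483/(-23854/7) = 21102/252 - 4483*(-7/23854) = 21102*(1/252) + 31381/23854 = 3517/42 + 31381/23854 = 21303130/250467 ≈ 85.054)
√(X + W(G*(-54))) = √(21303130/250467 + 0) = √(21303130/250467) = √5335731061710/250467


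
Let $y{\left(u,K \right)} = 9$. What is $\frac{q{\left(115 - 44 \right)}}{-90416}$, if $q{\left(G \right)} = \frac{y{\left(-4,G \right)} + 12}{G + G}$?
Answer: $- \frac{21}{12839072} \approx -1.6356 \cdot 10^{-6}$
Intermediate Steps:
$q{\left(G \right)} = \frac{21}{2 G}$ ($q{\left(G \right)} = \frac{9 + 12}{G + G} = \frac{21}{2 G}$)
$\frac{q{\left(115 - 44 \right)}}{-90416} = \frac{\frac{21}{2} \frac{1}{115 - 44}}{-90416} = \frac{21}{2 \left(115 - 44\right)} \left(- \frac{1}{90416}\right) = \frac{21}{2 \cdot 71} \left(- \frac{1}{90416}\right) = \frac{21}{2} \cdot \frac{1}{71} \left(- \frac{1}{90416}\right) = \frac{21}{142} \left(- \frac{1}{90416}\right) = - \frac{21}{12839072}$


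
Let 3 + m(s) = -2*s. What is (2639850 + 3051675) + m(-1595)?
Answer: 5694712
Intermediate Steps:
m(s) = -3 - 2*s
(2639850 + 3051675) + m(-1595) = (2639850 + 3051675) + (-3 - 2*(-1595)) = 5691525 + (-3 + 3190) = 5691525 + 3187 = 5694712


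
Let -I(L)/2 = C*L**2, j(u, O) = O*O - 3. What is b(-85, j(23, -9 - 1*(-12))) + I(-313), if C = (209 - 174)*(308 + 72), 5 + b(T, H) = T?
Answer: -2605975490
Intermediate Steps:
j(u, O) = -3 + O**2 (j(u, O) = O**2 - 3 = -3 + O**2)
b(T, H) = -5 + T
C = 13300 (C = 35*380 = 13300)
I(L) = -26600*L**2
b(-85, j(23, -9 - 1*(-12))) + I(-313) = (-5 - 85) - 26600*(-313)**2 = -90 - 26600*97969 = -90 - 2605975400 = -2605975490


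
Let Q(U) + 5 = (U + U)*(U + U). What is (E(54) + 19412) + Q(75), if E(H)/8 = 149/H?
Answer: 1132085/27 ≈ 41929.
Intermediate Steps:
Q(U) = -5 + 4*U**2 (Q(U) = -5 + (U + U)*(U + U) = -5 + (2*U)*(2*U) = -5 + 4*U**2)
E(H) = 1192/H (E(H) = 8*(149/H) = 1192/H)
(E(54) + 19412) + Q(75) = (1192/54 + 19412) + (-5 + 4*75**2) = (1192*(1/54) + 19412) + (-5 + 4*5625) = (596/27 + 19412) + (-5 + 22500) = 524720/27 + 22495 = 1132085/27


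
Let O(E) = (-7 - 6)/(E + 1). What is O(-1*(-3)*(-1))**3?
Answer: 2197/8 ≈ 274.63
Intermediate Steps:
O(E) = -13/(1 + E)
O(-1*(-3)*(-1))**3 = (-13/(1 - 1*(-3)*(-1)))**3 = (-13/(1 + 3*(-1)))**3 = (-13/(1 - 3))**3 = (-13/(-2))**3 = (-13*(-1/2))**3 = (13/2)**3 = 2197/8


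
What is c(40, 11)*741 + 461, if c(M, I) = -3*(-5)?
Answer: 11576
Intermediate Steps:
c(M, I) = 15
c(40, 11)*741 + 461 = 15*741 + 461 = 11115 + 461 = 11576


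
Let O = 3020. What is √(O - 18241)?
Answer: I*√15221 ≈ 123.37*I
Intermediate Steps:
√(O - 18241) = √(3020 - 18241) = √(-15221) = I*√15221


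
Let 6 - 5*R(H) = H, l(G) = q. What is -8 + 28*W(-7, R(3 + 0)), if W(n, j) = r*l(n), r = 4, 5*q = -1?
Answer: -152/5 ≈ -30.400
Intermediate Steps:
q = -⅕ (q = (⅕)*(-1) = -⅕ ≈ -0.20000)
l(G) = -⅕
R(H) = 6/5 - H/5
W(n, j) = -⅘ (W(n, j) = 4*(-⅕) = -⅘)
-8 + 28*W(-7, R(3 + 0)) = -8 + 28*(-⅘) = -8 - 112/5 = -152/5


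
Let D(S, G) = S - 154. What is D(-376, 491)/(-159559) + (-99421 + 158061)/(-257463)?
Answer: -9220084370/41080538817 ≈ -0.22444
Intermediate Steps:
D(S, G) = -154 + S
D(-376, 491)/(-159559) + (-99421 + 158061)/(-257463) = (-154 - 376)/(-159559) + (-99421 + 158061)/(-257463) = -530*(-1/159559) + 58640*(-1/257463) = 530/159559 - 58640/257463 = -9220084370/41080538817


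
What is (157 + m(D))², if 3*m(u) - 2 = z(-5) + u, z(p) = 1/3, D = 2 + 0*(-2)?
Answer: 2033476/81 ≈ 25105.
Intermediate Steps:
D = 2 (D = 2 + 0 = 2)
z(p) = ⅓
m(u) = 7/9 + u/3 (m(u) = ⅔ + (⅓ + u)/3 = ⅔ + (⅑ + u/3) = 7/9 + u/3)
(157 + m(D))² = (157 + (7/9 + (⅓)*2))² = (157 + (7/9 + ⅔))² = (157 + 13/9)² = (1426/9)² = 2033476/81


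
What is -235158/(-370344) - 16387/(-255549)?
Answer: 1575314735/2253358068 ≈ 0.69910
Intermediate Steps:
-235158/(-370344) - 16387/(-255549) = -235158*(-1/370344) - 16387*(-1/255549) = 39193/61724 + 2341/36507 = 1575314735/2253358068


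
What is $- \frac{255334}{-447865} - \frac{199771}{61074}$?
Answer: $- \frac{5682782323}{2104069770} \approx -2.7009$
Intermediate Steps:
$- \frac{255334}{-447865} - \frac{199771}{61074} = \left(-255334\right) \left(- \frac{1}{447865}\right) - \frac{15367}{4698} = \frac{255334}{447865} - \frac{15367}{4698} = - \frac{5682782323}{2104069770}$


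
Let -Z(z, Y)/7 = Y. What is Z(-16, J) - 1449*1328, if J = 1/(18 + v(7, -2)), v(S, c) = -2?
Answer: -30788359/16 ≈ -1.9243e+6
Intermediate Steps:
J = 1/16 (J = 1/(18 - 2) = 1/16 ≈ 0.062500)
Z(z, Y) = -7*Y
Z(-16, J) - 1449*1328 = -7*1/16 - 1449*1328 = -7/16 - 1924272 = -30788359/16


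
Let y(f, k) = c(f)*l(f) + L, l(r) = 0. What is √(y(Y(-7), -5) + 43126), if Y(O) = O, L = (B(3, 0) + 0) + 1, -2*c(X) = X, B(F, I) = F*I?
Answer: √43127 ≈ 207.67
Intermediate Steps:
c(X) = -X/2
L = 1 (L = (3*0 + 0) + 1 = (0 + 0) + 1 = 0 + 1 = 1)
y(f, k) = 1 (y(f, k) = -f/2*0 + 1 = 0 + 1 = 1)
√(y(Y(-7), -5) + 43126) = √(1 + 43126) = √43127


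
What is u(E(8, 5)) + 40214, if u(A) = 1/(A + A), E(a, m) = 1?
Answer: 80429/2 ≈ 40215.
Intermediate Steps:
u(A) = 1/(2*A)
u(E(8, 5)) + 40214 = (½)/1 + 40214 = (½)*1 + 40214 = ½ + 40214 = 80429/2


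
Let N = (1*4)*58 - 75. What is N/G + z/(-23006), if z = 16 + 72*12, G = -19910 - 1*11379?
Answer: -15573131/359917367 ≈ -0.043269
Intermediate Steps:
G = -31289 (G = -19910 - 11379 = -31289)
N = 157 (N = 4*58 - 75 = 232 - 75 = 157)
z = 880 (z = 16 + 864 = 880)
N/G + z/(-23006) = 157/(-31289) + 880/(-23006) = 157*(-1/31289) + 880*(-1/23006) = -157/31289 - 440/11503 = -15573131/359917367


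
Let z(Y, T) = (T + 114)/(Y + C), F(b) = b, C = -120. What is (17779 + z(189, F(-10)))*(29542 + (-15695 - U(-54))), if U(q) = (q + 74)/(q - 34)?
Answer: 373747880345/1518 ≈ 2.4621e+8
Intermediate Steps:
U(q) = (74 + q)/(-34 + q)
z(Y, T) = (114 + T)/(-120 + Y) (z(Y, T) = (T + 114)/(Y - 120) = (114 + T)/(-120 + Y))
(17779 + z(189, F(-10)))*(29542 + (-15695 - U(-54))) = (17779 + (114 - 10)/(-120 + 189))*(29542 + (-15695 - (74 - 54)/(-34 - 54))) = (17779 + 104/69)*(29542 + (-15695 - 20/(-88))) = (17779 + (1/69)*104)*(29542 + (-15695 - (-1)*20/88)) = (17779 + 104/69)*(29542 + (-15695 - 1*(-5/22))) = 1226855*(29542 + (-15695 + 5/22))/69 = 1226855*(29542 - 345285/22)/69 = (1226855/69)*(304639/22) = 373747880345/1518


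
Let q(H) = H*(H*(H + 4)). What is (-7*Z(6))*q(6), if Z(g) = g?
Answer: -15120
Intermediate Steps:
q(H) = H**2*(4 + H) (q(H) = H*(H*(4 + H)) = H**2*(4 + H))
(-7*Z(6))*q(6) = (-7*6)*(6**2*(4 + 6)) = -1512*10 = -42*360 = -15120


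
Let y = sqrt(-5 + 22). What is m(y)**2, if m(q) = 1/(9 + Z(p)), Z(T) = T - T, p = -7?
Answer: 1/81 ≈ 0.012346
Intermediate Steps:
Z(T) = 0
y = sqrt(17) ≈ 4.1231
m(q) = 1/9 (m(q) = 1/(9 + 0) = 1/9)
m(y)**2 = (1/9)**2 = 1/81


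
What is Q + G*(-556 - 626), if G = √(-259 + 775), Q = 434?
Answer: 434 - 2364*√129 ≈ -26416.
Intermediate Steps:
G = 2*√129 (G = √516 = 2*√129 ≈ 22.716)
Q + G*(-556 - 626) = 434 + (2*√129)*(-556 - 626) = 434 + (2*√129)*(-1182) = 434 - 2364*√129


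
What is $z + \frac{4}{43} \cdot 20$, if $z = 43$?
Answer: $\frac{1929}{43} \approx 44.86$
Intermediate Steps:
$z + \frac{4}{43} \cdot 20 = 43 + \frac{4}{43} \cdot 20 = 43 + \frac{80}{43} = \frac{1929}{43}$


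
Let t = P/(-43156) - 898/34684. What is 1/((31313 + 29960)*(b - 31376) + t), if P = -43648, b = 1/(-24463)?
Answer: -4577096725994/8799476005732448868177 ≈ -5.2016e-10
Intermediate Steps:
b = -1/24463 ≈ -4.0878e-5
t = 184391643/187102838 (t = -43648/(-43156) - 898/34684 = -43648*(-1/43156) - 898*1/34684 = 10912/10789 - 449/17342 = 184391643/187102838 ≈ 0.98551)
1/((31313 + 29960)*(b - 31376) + t) = 1/((31313 + 29960)*(-1/24463 - 31376) + 184391643/187102838) = 1/(61273*(-767551089/24463) + 184391643/187102838) = 1/(-47030157876297/24463 + 184391643/187102838) = 1/(-8799476005732448868177/4577096725994) = -4577096725994/8799476005732448868177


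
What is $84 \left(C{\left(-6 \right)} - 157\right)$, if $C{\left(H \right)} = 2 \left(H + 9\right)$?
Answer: $-12684$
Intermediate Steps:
$C{\left(H \right)} = 18 + 2 H$ ($C{\left(H \right)} = 2 \left(9 + H\right) = 18 + 2 H$)
$84 \left(C{\left(-6 \right)} - 157\right) = 84 \left(\left(18 + 2 \left(-6\right)\right) - 157\right) = 84 \left(\left(18 - 12\right) - 157\right) = 84 \left(6 - 157\right) = 84 \left(-151\right) = -12684$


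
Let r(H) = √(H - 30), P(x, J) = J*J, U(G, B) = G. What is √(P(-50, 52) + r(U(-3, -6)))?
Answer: √(2704 + I*√33) ≈ 52.0 + 0.0552*I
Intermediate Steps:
P(x, J) = J²
r(H) = √(-30 + H)
√(P(-50, 52) + r(U(-3, -6))) = √(52² + √(-30 - 3)) = √(2704 + √(-33)) = √(2704 + I*√33)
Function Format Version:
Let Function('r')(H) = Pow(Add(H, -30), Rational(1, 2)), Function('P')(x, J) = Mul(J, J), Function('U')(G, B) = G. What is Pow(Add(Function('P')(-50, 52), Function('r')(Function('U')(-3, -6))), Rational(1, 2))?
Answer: Pow(Add(2704, Mul(I, Pow(33, Rational(1, 2)))), Rational(1, 2)) ≈ Add(52.000, Mul(0.0552, I))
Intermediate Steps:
Function('P')(x, J) = Pow(J, 2)
Function('r')(H) = Pow(Add(-30, H), Rational(1, 2))
Pow(Add(Function('P')(-50, 52), Function('r')(Function('U')(-3, -6))), Rational(1, 2)) = Pow(Add(Pow(52, 2), Pow(Add(-30, -3), Rational(1, 2))), Rational(1, 2)) = Pow(Add(2704, Pow(-33, Rational(1, 2))), Rational(1, 2)) = Pow(Add(2704, Mul(I, Pow(33, Rational(1, 2)))), Rational(1, 2))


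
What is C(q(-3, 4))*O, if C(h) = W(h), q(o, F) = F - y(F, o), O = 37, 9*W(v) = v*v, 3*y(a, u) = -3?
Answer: 925/9 ≈ 102.78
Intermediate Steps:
y(a, u) = -1 (y(a, u) = (⅓)*(-3) = -1)
W(v) = v²/9 (W(v) = (v*v)/9 = v²/9)
q(o, F) = 1 + F (q(o, F) = F - 1*(-1) = F + 1 = 1 + F)
C(h) = h²/9
C(q(-3, 4))*O = ((1 + 4)²/9)*37 = ((⅑)*5²)*37 = ((⅑)*25)*37 = (25/9)*37 = 925/9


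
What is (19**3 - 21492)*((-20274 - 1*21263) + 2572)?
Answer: 570174845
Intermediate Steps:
(19**3 - 21492)*((-20274 - 1*21263) + 2572) = (6859 - 21492)*((-20274 - 21263) + 2572) = -14633*(-41537 + 2572) = -14633*(-38965) = 570174845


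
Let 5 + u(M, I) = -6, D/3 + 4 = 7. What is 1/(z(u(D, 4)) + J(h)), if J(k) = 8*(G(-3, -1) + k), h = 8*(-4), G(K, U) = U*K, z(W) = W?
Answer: -1/243 ≈ -0.0041152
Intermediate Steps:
D = 9 (D = -12 + 3*7 = -12 + 21 = 9)
u(M, I) = -11 (u(M, I) = -5 - 6 = -11)
G(K, U) = K*U
h = -32
J(k) = 24 + 8*k (J(k) = 8*(-3*(-1) + k) = 8*(3 + k) = 24 + 8*k)
1/(z(u(D, 4)) + J(h)) = 1/(-11 + (24 + 8*(-32))) = 1/(-11 + (24 - 256)) = 1/(-11 - 232) = 1/(-243) = -1/243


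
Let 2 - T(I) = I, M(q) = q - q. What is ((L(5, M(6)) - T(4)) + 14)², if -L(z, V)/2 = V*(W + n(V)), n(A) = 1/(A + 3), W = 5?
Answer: 256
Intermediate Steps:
M(q) = 0
T(I) = 2 - I
n(A) = 1/(3 + A)
L(z, V) = -2*V*(5 + 1/(3 + V))
((L(5, M(6)) - T(4)) + 14)² = ((-2*0*(16 + 5*0)/(3 + 0) - (2 - 1*4)) + 14)² = ((-2*0*(16 + 0)/3 - (2 - 4)) + 14)² = ((-2*0*⅓*16 - 1*(-2)) + 14)² = ((0 + 2) + 14)² = (2 + 14)² = 16² = 256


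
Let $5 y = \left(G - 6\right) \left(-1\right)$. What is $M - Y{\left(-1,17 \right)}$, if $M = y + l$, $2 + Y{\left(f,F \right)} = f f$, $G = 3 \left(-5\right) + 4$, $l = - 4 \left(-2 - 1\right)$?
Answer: $\frac{82}{5} \approx 16.4$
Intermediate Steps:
$l = 12$ ($l = \left(-4\right) \left(-3\right) = 12$)
$G = -11$ ($G = -15 + 4 = -11$)
$y = \frac{17}{5}$ ($y = \frac{\left(-11 - 6\right) \left(-1\right)}{5} = \frac{\left(-17\right) \left(-1\right)}{5} = \frac{1}{5} \cdot 17 = \frac{17}{5} \approx 3.4$)
$Y{\left(f,F \right)} = -2 + f^{2}$ ($Y{\left(f,F \right)} = -2 + f f = -2 + f^{2}$)
$M = \frac{77}{5}$ ($M = \frac{17}{5} + 12 = \frac{77}{5} \approx 15.4$)
$M - Y{\left(-1,17 \right)} = \frac{77}{5} - \left(-2 + \left(-1\right)^{2}\right) = \frac{77}{5} - \left(-2 + 1\right) = \frac{77}{5} - -1 = \frac{77}{5} + 1 = \frac{82}{5}$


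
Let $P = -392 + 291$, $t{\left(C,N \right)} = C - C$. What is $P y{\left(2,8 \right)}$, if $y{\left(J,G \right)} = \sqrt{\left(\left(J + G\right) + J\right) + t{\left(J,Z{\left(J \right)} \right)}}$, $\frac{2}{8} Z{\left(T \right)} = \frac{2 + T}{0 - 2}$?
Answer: $- 202 \sqrt{3} \approx -349.87$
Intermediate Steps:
$Z{\left(T \right)} = -4 - 2 T$ ($Z{\left(T \right)} = 4 \frac{2 + T}{0 - 2} = 4 \frac{2 + T}{-2} = 4 \left(2 + T\right) \left(- \frac{1}{2}\right) = 4 \left(-1 - \frac{T}{2}\right) = -4 - 2 T$)
$t{\left(C,N \right)} = 0$
$P = -101$
$y{\left(J,G \right)} = \sqrt{G + 2 J}$ ($y{\left(J,G \right)} = \sqrt{\left(\left(J + G\right) + J\right) + 0} = \sqrt{\left(\left(G + J\right) + J\right) + 0} = \sqrt{\left(G + 2 J\right) + 0} = \sqrt{G + 2 J}$)
$P y{\left(2,8 \right)} = - 101 \sqrt{8 + 2 \cdot 2} = - 101 \sqrt{8 + 4} = - 101 \sqrt{12} = - 101 \cdot 2 \sqrt{3} = - 202 \sqrt{3}$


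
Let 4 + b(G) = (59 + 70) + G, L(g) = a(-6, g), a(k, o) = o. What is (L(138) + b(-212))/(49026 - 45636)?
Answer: 17/1130 ≈ 0.015044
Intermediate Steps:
L(g) = g
b(G) = 125 + G (b(G) = -4 + ((59 + 70) + G) = -4 + (129 + G) = 125 + G)
(L(138) + b(-212))/(49026 - 45636) = (138 + (125 - 212))/(49026 - 45636) = (138 - 87)/3390 = 51*(1/3390) = 17/1130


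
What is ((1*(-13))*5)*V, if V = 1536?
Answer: -99840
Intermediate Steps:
((1*(-13))*5)*V = ((1*(-13))*5)*1536 = -13*5*1536 = -65*1536 = -99840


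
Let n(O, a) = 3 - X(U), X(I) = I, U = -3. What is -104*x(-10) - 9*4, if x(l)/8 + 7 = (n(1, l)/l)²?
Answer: 137212/25 ≈ 5488.5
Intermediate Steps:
n(O, a) = 6 (n(O, a) = 3 - 1*(-3) = 3 + 3 = 6)
x(l) = -56 + 288/l² (x(l) = -56 + 8*(6/l)² = -56 + 8*(36/l²) = -56 + 288/l²)
-104*x(-10) - 9*4 = -104*(-56 + 288/(-10)²) - 9*4 = -104*(-56 + 288*(1/100)) - 36 = -104*(-56 + 72/25) - 36 = -104*(-1328/25) - 36 = 138112/25 - 36 = 137212/25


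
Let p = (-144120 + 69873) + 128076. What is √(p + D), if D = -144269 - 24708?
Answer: 2*I*√28787 ≈ 339.33*I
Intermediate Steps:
D = -168977
p = 53829 (p = -74247 + 128076 = 53829)
√(p + D) = √(53829 - 168977) = √(-115148) = 2*I*√28787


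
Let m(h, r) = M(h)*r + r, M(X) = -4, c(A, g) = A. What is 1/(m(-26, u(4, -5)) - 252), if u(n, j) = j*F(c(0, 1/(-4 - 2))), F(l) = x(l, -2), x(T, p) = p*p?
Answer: -1/192 ≈ -0.0052083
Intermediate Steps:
x(T, p) = p²
F(l) = 4 (F(l) = (-2)² = 4)
u(n, j) = 4*j (u(n, j) = j*4 = 4*j)
m(h, r) = -3*r (m(h, r) = -4*r + r = -3*r)
1/(m(-26, u(4, -5)) - 252) = 1/(-12*(-5) - 252) = 1/(-3*(-20) - 252) = 1/(60 - 252) = 1/(-192) = -1/192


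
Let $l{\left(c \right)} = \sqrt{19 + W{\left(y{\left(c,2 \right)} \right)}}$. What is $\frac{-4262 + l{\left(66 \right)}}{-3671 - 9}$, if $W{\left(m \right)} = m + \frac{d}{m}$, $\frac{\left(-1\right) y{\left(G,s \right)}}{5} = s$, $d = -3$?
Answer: $\frac{2131}{1840} - \frac{\sqrt{930}}{36800} \approx 1.1573$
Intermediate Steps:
$y{\left(G,s \right)} = - 5 s$
$W{\left(m \right)} = m - \frac{3}{m}$
$l{\left(c \right)} = \frac{\sqrt{930}}{10}$ ($l{\left(c \right)} = \sqrt{19 - \left(10 + \frac{3}{\left(-5\right) 2}\right)} = \sqrt{19 - \left(10 + \frac{3}{-10}\right)} = \sqrt{19 - \frac{97}{10}} = \sqrt{\frac{93}{10}} = \frac{\sqrt{930}}{10}$)
$\frac{-4262 + l{\left(66 \right)}}{-3671 - 9} = \frac{-4262 + \frac{\sqrt{930}}{10}}{-3671 - 9} = \frac{-4262 + \frac{\sqrt{930}}{10}}{-3680} = \left(-4262 + \frac{\sqrt{930}}{10}\right) \left(- \frac{1}{3680}\right) = \frac{2131}{1840} - \frac{\sqrt{930}}{36800}$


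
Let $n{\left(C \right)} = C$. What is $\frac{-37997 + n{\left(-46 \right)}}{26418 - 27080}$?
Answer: $\frac{38043}{662} \approx 57.467$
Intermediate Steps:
$\frac{-37997 + n{\left(-46 \right)}}{26418 - 27080} = \frac{-37997 - 46}{26418 - 27080} = - \frac{38043}{26418 - 27080} = - \frac{38043}{-662} = \left(-38043\right) \left(- \frac{1}{662}\right) = \frac{38043}{662}$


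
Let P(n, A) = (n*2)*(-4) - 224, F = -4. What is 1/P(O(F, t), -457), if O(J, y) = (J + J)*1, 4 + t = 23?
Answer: -1/160 ≈ -0.0062500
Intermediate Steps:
t = 19 (t = -4 + 23 = 19)
O(J, y) = 2*J (O(J, y) = (2*J)*1 = 2*J)
P(n, A) = -224 - 8*n (P(n, A) = (2*n)*(-4) - 224 = -8*n - 224 = -224 - 8*n)
1/P(O(F, t), -457) = 1/(-224 - 16*(-4)) = 1/(-224 - 8*(-8)) = 1/(-224 + 64) = 1/(-160) = -1/160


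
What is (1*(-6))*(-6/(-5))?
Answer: -36/5 ≈ -7.2000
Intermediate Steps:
(1*(-6))*(-6/(-5)) = -(-36)*(-1)/5 = -6*6/5 = -36/5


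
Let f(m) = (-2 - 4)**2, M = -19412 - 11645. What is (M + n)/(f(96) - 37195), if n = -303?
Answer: 31360/37159 ≈ 0.84394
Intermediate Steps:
M = -31057
f(m) = 36 (f(m) = (-6)**2 = 36)
(M + n)/(f(96) - 37195) = (-31057 - 303)/(36 - 37195) = -31360/(-37159) = -31360*(-1/37159) = 31360/37159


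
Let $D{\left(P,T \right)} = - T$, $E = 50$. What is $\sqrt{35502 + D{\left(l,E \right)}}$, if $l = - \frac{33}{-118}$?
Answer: $2 \sqrt{8863} \approx 188.29$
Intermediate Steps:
$l = \frac{33}{118}$ ($l = \left(-33\right) \left(- \frac{1}{118}\right) = \frac{33}{118} \approx 0.27966$)
$\sqrt{35502 + D{\left(l,E \right)}} = \sqrt{35502 - 50} = \sqrt{35452} = 2 \sqrt{8863}$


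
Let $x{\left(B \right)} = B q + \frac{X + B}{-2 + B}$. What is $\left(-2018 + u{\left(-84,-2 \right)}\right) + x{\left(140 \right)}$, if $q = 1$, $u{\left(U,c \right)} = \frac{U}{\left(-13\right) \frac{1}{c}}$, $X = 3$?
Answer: $- \frac{3390457}{1794} \approx -1889.9$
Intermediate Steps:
$u{\left(U,c \right)} = - \frac{U c}{13}$ ($u{\left(U,c \right)} = U \left(- \frac{c}{13}\right) = - \frac{U c}{13}$)
$x{\left(B \right)} = B + \frac{3 + B}{-2 + B}$ ($x{\left(B \right)} = B 1 + \frac{3 + B}{-2 + B} = B + \frac{3 + B}{-2 + B}$)
$\left(-2018 + u{\left(-84,-2 \right)}\right) + x{\left(140 \right)} = \left(-2018 - \left(- \frac{84}{13}\right) \left(-2\right)\right) + \frac{3 + 140^{2} - 140}{-2 + 140} = \left(-2018 - \frac{168}{13}\right) + \frac{3 + 19600 - 140}{138} = - \frac{26402}{13} + \frac{1}{138} \cdot 19463 = - \frac{26402}{13} + \frac{19463}{138} = - \frac{3390457}{1794}$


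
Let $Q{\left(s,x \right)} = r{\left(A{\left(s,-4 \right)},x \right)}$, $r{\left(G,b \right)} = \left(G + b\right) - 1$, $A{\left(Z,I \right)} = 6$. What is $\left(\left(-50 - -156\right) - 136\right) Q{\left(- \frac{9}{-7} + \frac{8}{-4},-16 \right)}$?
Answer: $330$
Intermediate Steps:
$r{\left(G,b \right)} = -1 + G + b$
$Q{\left(s,x \right)} = 5 + x$ ($Q{\left(s,x \right)} = -1 + 6 + x = 5 + x$)
$\left(\left(-50 - -156\right) - 136\right) Q{\left(- \frac{9}{-7} + \frac{8}{-4},-16 \right)} = \left(\left(-50 - -156\right) - 136\right) \left(5 - 16\right) = \left(\left(-50 + 156\right) - 136\right) \left(-11\right) = \left(106 - 136\right) \left(-11\right) = \left(-30\right) \left(-11\right) = 330$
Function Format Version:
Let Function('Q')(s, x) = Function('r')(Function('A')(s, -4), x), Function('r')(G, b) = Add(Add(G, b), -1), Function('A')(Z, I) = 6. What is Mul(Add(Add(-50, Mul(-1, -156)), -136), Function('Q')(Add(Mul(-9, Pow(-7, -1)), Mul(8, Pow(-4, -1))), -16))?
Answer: 330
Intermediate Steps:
Function('r')(G, b) = Add(-1, G, b)
Function('Q')(s, x) = Add(5, x) (Function('Q')(s, x) = Add(-1, 6, x) = Add(5, x))
Mul(Add(Add(-50, Mul(-1, -156)), -136), Function('Q')(Add(Mul(-9, Pow(-7, -1)), Mul(8, Pow(-4, -1))), -16)) = Mul(Add(Add(-50, Mul(-1, -156)), -136), Add(5, -16)) = Mul(Add(Add(-50, 156), -136), -11) = Mul(Add(106, -136), -11) = Mul(-30, -11) = 330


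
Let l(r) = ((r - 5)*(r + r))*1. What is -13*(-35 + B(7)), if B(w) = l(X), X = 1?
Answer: 559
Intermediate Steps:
l(r) = 2*r*(-5 + r) (l(r) = ((-5 + r)*(2*r))*1 = (2*r*(-5 + r))*1 = 2*r*(-5 + r))
B(w) = -8 (B(w) = 2*1*(-5 + 1) = 2*1*(-4) = -8)
-13*(-35 + B(7)) = -13*(-35 - 8) = -13*(-43) = 559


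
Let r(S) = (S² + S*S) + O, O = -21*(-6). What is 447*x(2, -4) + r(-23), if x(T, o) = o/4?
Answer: 737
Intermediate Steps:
O = 126
x(T, o) = o/4 (x(T, o) = o*(¼) = o/4)
r(S) = 126 + 2*S² (r(S) = (S² + S*S) + 126 = (S² + S²) + 126 = 2*S² + 126 = 126 + 2*S²)
447*x(2, -4) + r(-23) = 447*((¼)*(-4)) + (126 + 2*(-23)²) = 447*(-1) + (126 + 2*529) = -447 + (126 + 1058) = -447 + 1184 = 737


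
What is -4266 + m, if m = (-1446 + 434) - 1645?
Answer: -6923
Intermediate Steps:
m = -2657 (m = -1012 - 1645 = -2657)
-4266 + m = -4266 - 2657 = -6923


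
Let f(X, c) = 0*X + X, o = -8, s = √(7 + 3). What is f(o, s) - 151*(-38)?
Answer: 5730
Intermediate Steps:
s = √10 ≈ 3.1623
f(X, c) = X (f(X, c) = 0 + X = X)
f(o, s) - 151*(-38) = -8 - 151*(-38) = -8 + 5738 = 5730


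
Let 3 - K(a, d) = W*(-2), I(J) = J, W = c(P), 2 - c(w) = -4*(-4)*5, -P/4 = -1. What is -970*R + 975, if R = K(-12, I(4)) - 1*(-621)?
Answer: -452985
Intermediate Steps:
P = 4 (P = -4*(-1) = 4)
c(w) = -78 (c(w) = 2 - (-4*(-4))*5 = 2 - 16*5 = 2 - 1*80 = 2 - 80 = -78)
W = -78
K(a, d) = -153 (K(a, d) = 3 - (-78)*(-2) = 3 - 1*156 = 3 - 156 = -153)
R = 468 (R = -153 - 1*(-621) = -153 + 621 = 468)
-970*R + 975 = -970*468 + 975 = -453960 + 975 = -452985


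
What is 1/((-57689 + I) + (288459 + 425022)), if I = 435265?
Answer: 1/1091057 ≈ 9.1654e-7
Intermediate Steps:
1/((-57689 + I) + (288459 + 425022)) = 1/((-57689 + 435265) + (288459 + 425022)) = 1/(377576 + 713481) = 1/1091057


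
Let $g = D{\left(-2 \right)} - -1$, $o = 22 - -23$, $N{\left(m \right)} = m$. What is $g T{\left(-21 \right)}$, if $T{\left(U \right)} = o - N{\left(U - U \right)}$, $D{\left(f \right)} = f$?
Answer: $-45$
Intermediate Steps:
$o = 45$ ($o = 22 + 23 = 45$)
$T{\left(U \right)} = 45$ ($T{\left(U \right)} = 45 - \left(U - U\right) = 45 - 0 = 45 + 0 = 45$)
$g = -1$ ($g = -2 - -1 = -2 + 1 = -1$)
$g T{\left(-21 \right)} = \left(-1\right) 45 = -45$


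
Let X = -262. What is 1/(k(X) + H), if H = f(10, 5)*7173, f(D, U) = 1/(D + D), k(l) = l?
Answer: 20/1933 ≈ 0.010347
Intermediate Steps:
f(D, U) = 1/(2*D)
H = 7173/20 (H = ((½)/10)*7173 = ((½)*(⅒))*7173 = (1/20)*7173 = 7173/20 ≈ 358.65)
1/(k(X) + H) = 1/(-262 + 7173/20) = 1/(1933/20) = 20/1933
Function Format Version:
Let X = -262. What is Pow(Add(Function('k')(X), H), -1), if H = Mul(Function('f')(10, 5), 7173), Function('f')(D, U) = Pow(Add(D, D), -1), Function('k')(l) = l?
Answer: Rational(20, 1933) ≈ 0.010347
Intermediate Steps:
Function('f')(D, U) = Mul(Rational(1, 2), Pow(D, -1)) (Function('f')(D, U) = Pow(Mul(2, D), -1) = Mul(Rational(1, 2), Pow(D, -1)))
H = Rational(7173, 20) (H = Mul(Mul(Rational(1, 2), Pow(10, -1)), 7173) = Mul(Mul(Rational(1, 2), Rational(1, 10)), 7173) = Mul(Rational(1, 20), 7173) = Rational(7173, 20) ≈ 358.65)
Pow(Add(Function('k')(X), H), -1) = Pow(Add(-262, Rational(7173, 20)), -1) = Pow(Rational(1933, 20), -1) = Rational(20, 1933)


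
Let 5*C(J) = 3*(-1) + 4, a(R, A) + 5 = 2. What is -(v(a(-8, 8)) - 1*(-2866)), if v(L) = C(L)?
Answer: -14331/5 ≈ -2866.2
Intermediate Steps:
a(R, A) = -3 (a(R, A) = -5 + 2 = -3)
C(J) = ⅕ (C(J) = (3*(-1) + 4)/5 = (-3 + 4)/5 = (⅕)*1 = ⅕)
v(L) = ⅕
-(v(a(-8, 8)) - 1*(-2866)) = -(⅕ - 1*(-2866)) = -(⅕ + 2866) = -1*14331/5 = -14331/5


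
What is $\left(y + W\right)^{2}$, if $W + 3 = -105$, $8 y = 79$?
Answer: $\frac{616225}{64} \approx 9628.5$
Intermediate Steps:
$y = \frac{79}{8}$ ($y = \frac{1}{8} \cdot 79 = \frac{79}{8} \approx 9.875$)
$W = -108$ ($W = -3 - 105 = -108$)
$\left(y + W\right)^{2} = \left(\frac{79}{8} - 108\right)^{2} = \left(- \frac{785}{8}\right)^{2} = \frac{616225}{64}$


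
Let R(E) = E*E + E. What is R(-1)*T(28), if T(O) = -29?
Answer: 0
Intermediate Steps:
R(E) = E + E² (R(E) = E² + E = E + E²)
R(-1)*T(28) = -(1 - 1)*(-29) = -1*0*(-29) = 0*(-29) = 0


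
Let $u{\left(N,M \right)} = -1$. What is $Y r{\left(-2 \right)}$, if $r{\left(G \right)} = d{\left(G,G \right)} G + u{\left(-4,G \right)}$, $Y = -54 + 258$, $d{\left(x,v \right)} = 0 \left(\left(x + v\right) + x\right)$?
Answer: $-204$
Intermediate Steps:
$d{\left(x,v \right)} = 0$ ($d{\left(x,v \right)} = 0 \left(\left(v + x\right) + x\right) = 0 \left(v + 2 x\right) = 0$)
$Y = 204$
$r{\left(G \right)} = -1$ ($r{\left(G \right)} = 0 G - 1 = 0 - 1 = -1$)
$Y r{\left(-2 \right)} = 204 \left(-1\right) = -204$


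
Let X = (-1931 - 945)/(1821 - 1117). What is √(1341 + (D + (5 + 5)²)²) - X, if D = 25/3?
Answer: 719/176 + √117694/3 ≈ 118.44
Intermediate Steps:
D = 25/3 (D = 25*(⅓) = 25/3 ≈ 8.3333)
X = -719/176 (X = -2876/704 = -2876*1/704 = -719/176 ≈ -4.0852)
√(1341 + (D + (5 + 5)²)²) - X = √(1341 + (25/3 + (5 + 5)²)²) - 1*(-719/176) = √(1341 + (25/3 + 10²)²) + 719/176 = √(1341 + (25/3 + 100)²) + 719/176 = √(1341 + (325/3)²) + 719/176 = √(1341 + 105625/9) + 719/176 = √(117694/9) + 719/176 = √117694/3 + 719/176 = 719/176 + √117694/3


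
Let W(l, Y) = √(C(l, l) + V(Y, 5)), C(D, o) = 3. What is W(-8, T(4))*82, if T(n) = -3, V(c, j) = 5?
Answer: 164*√2 ≈ 231.93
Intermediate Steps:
W(l, Y) = 2*√2 (W(l, Y) = √(3 + 5) = √8 = 2*√2)
W(-8, T(4))*82 = (2*√2)*82 = 164*√2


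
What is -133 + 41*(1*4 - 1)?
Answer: -10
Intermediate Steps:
-133 + 41*(1*4 - 1) = -133 + 41*(4 - 1) = -133 + 41*3 = -133 + 123 = -10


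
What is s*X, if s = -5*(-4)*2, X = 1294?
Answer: 51760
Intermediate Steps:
s = 40 (s = 20*2 = 40)
s*X = 40*1294 = 51760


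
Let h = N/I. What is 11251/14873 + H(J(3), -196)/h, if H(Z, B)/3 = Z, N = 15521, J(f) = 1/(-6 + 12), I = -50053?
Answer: -395184727/461687666 ≈ -0.85596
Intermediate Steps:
J(f) = ⅙ (J(f) = 1/6 = ⅙)
H(Z, B) = 3*Z
h = -15521/50053 (h = 15521/(-50053) = 15521*(-1/50053) = -15521/50053 ≈ -0.31009)
11251/14873 + H(J(3), -196)/h = 11251/14873 + (3*(⅙))/(-15521/50053) = 11251*(1/14873) + (½)*(-50053/15521) = 11251/14873 - 50053/31042 = -395184727/461687666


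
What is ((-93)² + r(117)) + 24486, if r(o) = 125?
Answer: 33260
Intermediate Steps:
((-93)² + r(117)) + 24486 = ((-93)² + 125) + 24486 = (8649 + 125) + 24486 = 8774 + 24486 = 33260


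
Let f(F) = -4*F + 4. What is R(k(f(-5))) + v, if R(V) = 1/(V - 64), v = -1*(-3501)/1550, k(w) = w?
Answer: 13849/6200 ≈ 2.2337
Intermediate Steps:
f(F) = 4 - 4*F
v = 3501/1550 (v = 3501*(1/1550) = 3501/1550 ≈ 2.2587)
R(V) = 1/(-64 + V)
R(k(f(-5))) + v = 1/(-64 + (4 - 4*(-5))) + 3501/1550 = 1/(-64 + (4 + 20)) + 3501/1550 = 1/(-64 + 24) + 3501/1550 = 1/(-40) + 3501/1550 = -1/40 + 3501/1550 = 13849/6200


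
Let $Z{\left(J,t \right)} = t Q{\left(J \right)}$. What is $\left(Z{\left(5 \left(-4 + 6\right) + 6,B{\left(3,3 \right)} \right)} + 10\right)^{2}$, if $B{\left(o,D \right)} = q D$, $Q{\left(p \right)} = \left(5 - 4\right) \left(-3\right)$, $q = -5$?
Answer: $3025$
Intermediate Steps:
$Q{\left(p \right)} = -3$ ($Q{\left(p \right)} = 1 \left(-3\right) = -3$)
$B{\left(o,D \right)} = - 5 D$
$Z{\left(J,t \right)} = - 3 t$ ($Z{\left(J,t \right)} = t \left(-3\right) = - 3 t$)
$\left(Z{\left(5 \left(-4 + 6\right) + 6,B{\left(3,3 \right)} \right)} + 10\right)^{2} = \left(- 3 \left(\left(-5\right) 3\right) + 10\right)^{2} = \left(\left(-3\right) \left(-15\right) + 10\right)^{2} = \left(45 + 10\right)^{2} = 55^{2} = 3025$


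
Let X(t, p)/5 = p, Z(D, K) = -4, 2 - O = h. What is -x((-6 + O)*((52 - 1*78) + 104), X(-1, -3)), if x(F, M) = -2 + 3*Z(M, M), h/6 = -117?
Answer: 14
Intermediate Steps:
h = -702 (h = 6*(-117) = -702)
O = 704 (O = 2 - 1*(-702) = 2 + 702 = 704)
X(t, p) = 5*p
x(F, M) = -14 (x(F, M) = -2 + 3*(-4) = -2 - 12 = -14)
-x((-6 + O)*((52 - 1*78) + 104), X(-1, -3)) = -1*(-14) = 14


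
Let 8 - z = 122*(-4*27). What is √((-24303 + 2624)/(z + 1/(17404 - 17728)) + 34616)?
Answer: 2*√157899395053310765/4271615 ≈ 186.05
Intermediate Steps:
z = 13184 (z = 8 - 122*(-4*27) = 8 - 122*(-108) = 8 - 1*(-13176) = 8 + 13176 = 13184)
√((-24303 + 2624)/(z + 1/(17404 - 17728)) + 34616) = √((-24303 + 2624)/(13184 + 1/(17404 - 17728)) + 34616) = √(-21679/(13184 + 1/(-324)) + 34616) = √(-21679/(13184 - 1/324) + 34616) = √(-21679/4271615/324 + 34616) = √(-21679*324/4271615 + 34616) = √(-7023996/4271615 + 34616) = √(147859200844/4271615) = 2*√157899395053310765/4271615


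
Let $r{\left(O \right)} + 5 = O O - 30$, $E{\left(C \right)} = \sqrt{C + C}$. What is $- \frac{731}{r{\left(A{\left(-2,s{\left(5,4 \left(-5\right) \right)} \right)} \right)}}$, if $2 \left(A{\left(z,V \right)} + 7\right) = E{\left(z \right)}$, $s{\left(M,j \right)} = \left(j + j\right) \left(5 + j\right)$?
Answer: $- \frac{9503}{365} - \frac{10234 i}{365} \approx -26.036 - 28.038 i$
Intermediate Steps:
$s{\left(M,j \right)} = 2 j \left(5 + j\right)$
$E{\left(C \right)} = \sqrt{2} \sqrt{C}$ ($E{\left(C \right)} = \sqrt{2 C} = \sqrt{2} \sqrt{C}$)
$A{\left(z,V \right)} = -7 + \frac{\sqrt{2} \sqrt{z}}{2}$
$r{\left(O \right)} = -35 + O^{2}$ ($r{\left(O \right)} = -5 + \left(O O - 30\right) = -5 + \left(O^{2} - 30\right) = -5 + \left(-30 + O^{2}\right) = -35 + O^{2}$)
$- \frac{731}{r{\left(A{\left(-2,s{\left(5,4 \left(-5\right) \right)} \right)} \right)}} = - \frac{731}{-35 + \left(-7 + \frac{\sqrt{2} \sqrt{-2}}{2}\right)^{2}} = - \frac{731}{-35 + \left(-7 + \frac{\sqrt{2} i \sqrt{2}}{2}\right)^{2}} = - \frac{731}{-35 + \left(-7 + i\right)^{2}}$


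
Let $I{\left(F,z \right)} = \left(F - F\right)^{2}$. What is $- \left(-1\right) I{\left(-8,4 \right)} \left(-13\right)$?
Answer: $0$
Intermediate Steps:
$I{\left(F,z \right)} = 0$ ($I{\left(F,z \right)} = 0^{2} = 0$)
$- \left(-1\right) I{\left(-8,4 \right)} \left(-13\right) = - \left(-1\right) 0 \left(-13\right) = - \left(-1\right) 0 = \left(-1\right) 0 = 0$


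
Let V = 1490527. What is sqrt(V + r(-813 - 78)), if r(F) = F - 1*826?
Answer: sqrt(1488810) ≈ 1220.2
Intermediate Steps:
r(F) = -826 + F (r(F) = F - 826 = -826 + F)
sqrt(V + r(-813 - 78)) = sqrt(1490527 + (-826 + (-813 - 78))) = sqrt(1490527 + (-826 - 891)) = sqrt(1490527 - 1717) = sqrt(1488810)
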